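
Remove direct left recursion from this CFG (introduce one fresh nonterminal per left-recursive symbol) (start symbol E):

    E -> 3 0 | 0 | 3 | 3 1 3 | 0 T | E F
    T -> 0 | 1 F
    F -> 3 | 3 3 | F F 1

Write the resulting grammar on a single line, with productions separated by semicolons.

E -> 3 0 E' | 0 E' | 3 E' | 3 1 3 E' | 0 T E'; T -> 0 | 1 F; F -> 3 F' | 3 3 F'; E' -> F E' | ε; F' -> F 1 F' | ε

Left recursion appears on E, F.
For E: α = {F}, β = {3 0, 0, 3, 3 1 3, 0 T}. Rewrite as E → β E' and E' → α E' | ε.
For F: α = {F 1}, β = {3, 3 3}. Rewrite as F → β F' and F' → α F' | ε.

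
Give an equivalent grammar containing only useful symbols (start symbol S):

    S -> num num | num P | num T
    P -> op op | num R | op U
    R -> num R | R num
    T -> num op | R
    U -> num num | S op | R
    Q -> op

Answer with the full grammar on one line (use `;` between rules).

S -> num num | num P | num T; P -> op op | op U; T -> num op; U -> num num | S op

Generating nonterminals: {P, Q, S, T, U}.
Reachable from S after that: {P, S, T, U}.
Removed useless symbols: {Q, R} and every production mentioning them.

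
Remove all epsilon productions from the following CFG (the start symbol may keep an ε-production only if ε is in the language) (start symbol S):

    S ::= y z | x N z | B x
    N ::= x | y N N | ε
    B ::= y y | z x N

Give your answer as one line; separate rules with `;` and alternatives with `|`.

Nullable nonterminals: {N}.
ε ∉ L(G), so no ε-production is kept.
Add the nullable-subset variants: S → x N z gives x N z | x z. N → y N N gives y N N | y N | y. B → z x N gives z x N | z x.

S ::= y z | x N z | x z | B x; N ::= x | y N N | y N | y; B ::= y y | z x N | z x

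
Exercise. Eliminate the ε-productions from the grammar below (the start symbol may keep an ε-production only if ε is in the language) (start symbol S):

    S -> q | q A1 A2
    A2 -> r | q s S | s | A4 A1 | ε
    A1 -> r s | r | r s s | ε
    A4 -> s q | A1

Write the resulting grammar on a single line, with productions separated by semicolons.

S -> q | q A1 A2 | q A1 | q A2; A2 -> r | q s S | s | A4 A1 | A4 | A1; A1 -> r s | r | r s s; A4 -> s q | A1

Nullable set = {A1, A2, A4}.
ε ∉ L(G), so no ε-production is kept.
For each production, add variants omitting each subset of nullable occurrences: S → q A1 A2 gives q A1 A2 | q A1 | q A2. A2 → A4 A1 gives A4 A1 | A4 | A1.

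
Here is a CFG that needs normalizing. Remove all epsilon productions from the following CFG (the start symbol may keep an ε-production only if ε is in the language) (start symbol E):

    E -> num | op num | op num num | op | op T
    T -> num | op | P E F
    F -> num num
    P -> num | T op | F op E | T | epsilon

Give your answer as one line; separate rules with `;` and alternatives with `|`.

The nullable symbols are {P}.
ε ∉ L(G), so no ε-production is kept.
Expand every rule over subsets of its nullable positions: T → P E F gives P E F | E F.

E -> num | op num | op num num | op | op T; T -> num | op | P E F | E F; F -> num num; P -> num | T op | F op E | T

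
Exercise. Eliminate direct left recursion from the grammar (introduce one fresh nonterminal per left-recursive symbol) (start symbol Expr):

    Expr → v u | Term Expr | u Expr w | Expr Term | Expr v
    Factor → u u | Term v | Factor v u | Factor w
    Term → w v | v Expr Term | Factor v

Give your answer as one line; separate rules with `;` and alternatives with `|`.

Expr → v u Expr1 | Term Expr Expr1 | u Expr w Expr1; Factor → u u Factor1 | Term v Factor1; Term → w v | v Expr Term | Factor v; Expr1 → Term Expr1 | v Expr1 | eps; Factor1 → v u Factor1 | w Factor1 | eps

Left recursion appears on Expr, Factor.
For Expr: α = {Term, v}, β = {v u, Term Expr, u Expr w}. Rewrite as Expr → β Expr1 and Expr1 → α Expr1 | ε.
For Factor: α = {v u, w}, β = {u u, Term v}. Rewrite as Factor → β Factor1 and Factor1 → α Factor1 | ε.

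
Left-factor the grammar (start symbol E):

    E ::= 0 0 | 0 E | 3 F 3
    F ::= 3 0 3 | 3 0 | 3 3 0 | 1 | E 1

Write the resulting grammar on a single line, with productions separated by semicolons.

E has alternatives sharing prefix '0': factor to E → 0 E' with E' → 0 | E.
F has alternatives sharing prefix '3': factor to F → 3 F' with F' → 0 3 | 0 | 3 0.
F' has alternatives sharing prefix '0': factor to F' → 0 F'' with F'' → 3 | ε.

E ::= 3 F 3 | 0 E'; F ::= 1 | E 1 | 3 F'; E' ::= 0 | E; F' ::= 3 0 | 0 F''; F'' ::= 3 | eps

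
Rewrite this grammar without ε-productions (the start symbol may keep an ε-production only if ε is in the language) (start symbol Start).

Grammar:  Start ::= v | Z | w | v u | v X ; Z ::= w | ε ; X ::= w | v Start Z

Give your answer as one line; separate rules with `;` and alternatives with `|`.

Nullable set = {Start, Z}.
ε ∈ L(G) since Start is nullable, so keep Start → ε.
Expand every rule over subsets of its nullable positions: X → v Start Z gives v Start Z | v Start | v Z | v.

Start ::= v | Z | w | v u | v X | ε; Z ::= w; X ::= w | v Start Z | v Start | v Z | v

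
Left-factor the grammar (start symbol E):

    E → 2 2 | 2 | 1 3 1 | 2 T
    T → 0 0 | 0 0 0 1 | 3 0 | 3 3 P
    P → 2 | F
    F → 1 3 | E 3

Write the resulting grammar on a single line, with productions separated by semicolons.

E → 1 3 1 | 2 E'; T → 0 0 T' | 3 T''; P → 2 | F; F → 1 3 | E 3; E' → 2 | ε | T; T' → ε | 0 1; T'' → 0 | 3 P

E has alternatives sharing prefix '2': factor to E → 2 E' with E' → 2 | ε | T.
T has alternatives sharing prefix '0 0': factor to T → 0 0 T' with T' → ε | 0 1.
T has alternatives sharing prefix '3': factor to T → 3 T'' with T'' → 0 | 3 P.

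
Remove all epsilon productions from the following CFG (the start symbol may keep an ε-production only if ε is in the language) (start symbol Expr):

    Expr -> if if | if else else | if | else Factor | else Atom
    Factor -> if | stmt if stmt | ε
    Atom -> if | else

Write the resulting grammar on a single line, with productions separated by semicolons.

Expr -> if if | if else else | if | else Factor | else | else Atom; Factor -> if | stmt if stmt; Atom -> if | else

Nullable nonterminals: {Factor}.
ε ∉ L(G), so no ε-production is kept.
Expand every rule over subsets of its nullable positions: Expr → else Factor gives else Factor | else.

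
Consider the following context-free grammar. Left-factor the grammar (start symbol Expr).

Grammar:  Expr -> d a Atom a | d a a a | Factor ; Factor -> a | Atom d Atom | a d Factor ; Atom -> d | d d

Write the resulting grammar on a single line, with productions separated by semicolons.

Expr -> Factor | d a Expr1; Factor -> Atom d Atom | a Factor1; Atom -> d Atom1; Expr1 -> Atom a | a a; Factor1 -> ε | d Factor; Atom1 -> ε | d

Expr has alternatives sharing prefix 'd a': factor to Expr → d a Expr1 with Expr1 → Atom a | a a.
Factor has alternatives sharing prefix 'a': factor to Factor → a Factor1 with Factor1 → ε | d Factor.
Atom has alternatives sharing prefix 'd': factor to Atom → d Atom1 with Atom1 → ε | d.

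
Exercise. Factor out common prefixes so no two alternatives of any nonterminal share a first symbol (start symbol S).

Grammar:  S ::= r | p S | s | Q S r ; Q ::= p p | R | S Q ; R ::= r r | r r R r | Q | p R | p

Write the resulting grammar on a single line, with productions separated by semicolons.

S ::= r | p S | s | Q S r; Q ::= p p | R | S Q; R ::= Q | r r R' | p R''; R' ::= eps | R r; R'' ::= R | eps

R has alternatives sharing prefix 'r r': factor to R → r r R' with R' → ε | R r.
R has alternatives sharing prefix 'p': factor to R → p R'' with R'' → R | ε.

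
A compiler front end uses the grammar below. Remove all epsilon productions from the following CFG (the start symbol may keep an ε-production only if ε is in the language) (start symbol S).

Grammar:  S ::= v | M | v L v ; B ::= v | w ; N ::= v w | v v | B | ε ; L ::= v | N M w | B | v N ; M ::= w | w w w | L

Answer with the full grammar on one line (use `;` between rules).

The nullable symbols are {N}.
ε ∉ L(G), so no ε-production is kept.
Add the nullable-subset variants: L → N M w gives N M w | M w.

S ::= v | M | v L v; B ::= v | w; N ::= v w | v v | B; L ::= v | N M w | M w | B | v N; M ::= w | w w w | L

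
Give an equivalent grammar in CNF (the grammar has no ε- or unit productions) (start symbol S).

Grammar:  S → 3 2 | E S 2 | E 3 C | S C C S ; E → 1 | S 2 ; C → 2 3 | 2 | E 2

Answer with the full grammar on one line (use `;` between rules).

Introduce a nonterminal for each terminal appearing in a rule of length ≥ 2: X1 → 3, X2 → 2.
Binarize each right-hand side of length ≥ 3 by chaining fresh nonterminals (Y1, Y2, …): affected rules were S → E S X2; S → E X1 C; S → S C C S.

S → X1 X2 | E Y1 | E Y2 | S Y3; E → 1 | S X2; C → X2 X1 | 2 | E X2; X1 → 3; X2 → 2; Y1 → S X2; Y2 → X1 C; Y3 → C Y4; Y4 → C S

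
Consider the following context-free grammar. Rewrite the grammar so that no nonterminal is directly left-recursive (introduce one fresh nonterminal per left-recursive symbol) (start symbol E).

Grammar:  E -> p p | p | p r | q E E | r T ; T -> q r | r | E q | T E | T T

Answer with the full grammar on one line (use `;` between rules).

Directly left-recursive nonterminal: T.
For T: α = {E, T}, β = {q r, r, E q}. Rewrite as T → β T' and T' → α T' | ε.

E -> p p | p | p r | q E E | r T; T -> q r T' | r T' | E q T'; T' -> E T' | T T' | eps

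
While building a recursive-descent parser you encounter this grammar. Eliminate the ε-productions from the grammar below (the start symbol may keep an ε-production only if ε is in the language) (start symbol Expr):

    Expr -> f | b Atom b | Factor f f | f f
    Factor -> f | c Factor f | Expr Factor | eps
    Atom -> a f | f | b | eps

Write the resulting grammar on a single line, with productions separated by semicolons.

Expr -> f | b Atom b | b b | Factor f f | f f; Factor -> f | c Factor f | c f | Expr Factor | Expr; Atom -> a f | f | b

Nullable nonterminals: {Atom, Factor}.
ε ∉ L(G), so no ε-production is kept.
Add the nullable-subset variants: Expr → b Atom b gives b Atom b | b b. Expr → Factor f f gives Factor f f | f f. Factor → c Factor f gives c Factor f | c f. Factor → Expr Factor gives Expr Factor | Expr.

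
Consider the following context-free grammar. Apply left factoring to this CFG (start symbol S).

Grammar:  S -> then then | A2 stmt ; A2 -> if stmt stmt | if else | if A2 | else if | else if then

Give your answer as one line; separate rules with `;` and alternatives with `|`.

A2 has alternatives sharing prefix 'if': factor to A2 → if A2' with A2' → stmt stmt | else | A2.
A2 has alternatives sharing prefix 'else if': factor to A2 → else if A2'' with A2'' → ε | then.

S -> then then | A2 stmt; A2 -> if A2' | else if A2''; A2' -> stmt stmt | else | A2; A2'' -> ε | then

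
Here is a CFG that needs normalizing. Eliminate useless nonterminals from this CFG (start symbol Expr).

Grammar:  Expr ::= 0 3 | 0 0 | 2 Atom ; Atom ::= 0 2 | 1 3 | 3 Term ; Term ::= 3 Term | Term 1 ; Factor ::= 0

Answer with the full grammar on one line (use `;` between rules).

Expr ::= 0 3 | 0 0 | 2 Atom; Atom ::= 0 2 | 1 3

Generating nonterminals: {Atom, Expr, Factor}.
Reachable from Expr after that: {Atom, Expr}.
Removed useless symbols: {Factor, Term} and every production mentioning them.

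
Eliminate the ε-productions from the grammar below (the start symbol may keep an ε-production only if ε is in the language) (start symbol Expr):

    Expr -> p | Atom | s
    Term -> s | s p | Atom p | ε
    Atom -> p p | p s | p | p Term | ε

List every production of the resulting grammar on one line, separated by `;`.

Nullable set = {Atom, Expr, Term}.
ε ∈ L(G) since Expr is nullable, so keep Expr → ε.
For each production, add variants omitting each subset of nullable occurrences: Term → Atom p gives Atom p | p.

Expr -> p | Atom | s | ε; Term -> s | s p | Atom p | p; Atom -> p p | p s | p | p Term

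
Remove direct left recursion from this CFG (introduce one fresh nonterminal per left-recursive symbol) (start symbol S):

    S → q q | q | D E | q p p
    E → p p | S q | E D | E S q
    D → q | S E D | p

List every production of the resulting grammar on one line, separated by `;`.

S → q q | q | D E | q p p; E → p p E' | S q E'; D → q | S E D | p; E' → D E' | S q E' | epsilon

E is directly left-recursive.
For E: α = {D, S q}, β = {p p, S q}. Rewrite as E → β E' and E' → α E' | ε.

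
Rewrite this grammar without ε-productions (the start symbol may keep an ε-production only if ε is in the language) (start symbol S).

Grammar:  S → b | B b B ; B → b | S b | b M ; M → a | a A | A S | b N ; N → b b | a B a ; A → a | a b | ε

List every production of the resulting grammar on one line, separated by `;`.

S → b | B b B; B → b | S b | b M; M → a | a A | A S | S | b N; N → b b | a B a; A → a | a b

The nullable symbols are {A}.
ε ∉ L(G), so no ε-production is kept.
For each production, add variants omitting each subset of nullable occurrences: M → A S gives A S | S.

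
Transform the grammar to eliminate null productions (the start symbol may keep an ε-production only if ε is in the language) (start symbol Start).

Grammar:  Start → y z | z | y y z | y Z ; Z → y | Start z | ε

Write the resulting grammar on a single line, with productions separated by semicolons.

Start → y z | z | y y z | y Z | y; Z → y | Start z

Nullable nonterminals: {Z}.
ε ∉ L(G), so no ε-production is kept.
For each production, add variants omitting each subset of nullable occurrences: Start → y Z gives y Z | y.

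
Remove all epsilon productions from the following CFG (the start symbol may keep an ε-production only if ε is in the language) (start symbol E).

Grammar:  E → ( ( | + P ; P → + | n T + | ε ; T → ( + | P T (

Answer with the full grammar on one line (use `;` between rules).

E → ( ( | + P | +; P → + | n T +; T → ( + | P T ( | T (

Nullable set = {P}.
ε ∉ L(G), so no ε-production is kept.
Expand every rule over subsets of its nullable positions: E → + P gives + P | +. T → P T ( gives P T ( | T (.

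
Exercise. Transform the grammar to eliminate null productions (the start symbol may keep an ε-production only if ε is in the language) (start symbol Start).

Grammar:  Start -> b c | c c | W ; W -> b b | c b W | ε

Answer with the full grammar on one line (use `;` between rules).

Start -> b c | c c | W | ε; W -> b b | c b W | c b

Nullable nonterminals: {Start, W}.
ε ∈ L(G) since Start is nullable, so keep Start → ε.
For each production, add variants omitting each subset of nullable occurrences: W → c b W gives c b W | c b.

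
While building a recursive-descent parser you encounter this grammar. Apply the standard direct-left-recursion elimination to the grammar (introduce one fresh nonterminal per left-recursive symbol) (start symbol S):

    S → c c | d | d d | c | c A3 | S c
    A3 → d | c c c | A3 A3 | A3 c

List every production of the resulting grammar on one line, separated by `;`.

S → c c S' | d S' | d d S' | c S' | c A3 S'; A3 → d A3' | c c c A3'; S' → c S' | ε; A3' → A3 A3' | c A3' | ε

Directly left-recursive nonterminals: S, A3.
For S: α = {c}, β = {c c, d, d d, c, c A3}. Rewrite as S → β S' and S' → α S' | ε.
For A3: α = {A3, c}, β = {d, c c c}. Rewrite as A3 → β A3' and A3' → α A3' | ε.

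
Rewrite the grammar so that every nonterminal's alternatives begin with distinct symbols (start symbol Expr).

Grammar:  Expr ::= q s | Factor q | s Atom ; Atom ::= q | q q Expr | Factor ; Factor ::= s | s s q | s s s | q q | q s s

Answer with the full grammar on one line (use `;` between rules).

Expr ::= q s | Factor q | s Atom; Atom ::= Factor | q Atom1; Factor ::= s Factor1 | q Factor2; Atom1 ::= ε | q Expr; Factor1 ::= ε | s Factor11; Factor2 ::= q | s s; Factor11 ::= q | s

Atom has alternatives sharing prefix 'q': factor to Atom → q Atom1 with Atom1 → ε | q Expr.
Factor has alternatives sharing prefix 's': factor to Factor → s Factor1 with Factor1 → ε | s q | s s.
Factor has alternatives sharing prefix 'q': factor to Factor → q Factor2 with Factor2 → q | s s.
Factor1 has alternatives sharing prefix 's': factor to Factor1 → s Factor11 with Factor11 → q | s.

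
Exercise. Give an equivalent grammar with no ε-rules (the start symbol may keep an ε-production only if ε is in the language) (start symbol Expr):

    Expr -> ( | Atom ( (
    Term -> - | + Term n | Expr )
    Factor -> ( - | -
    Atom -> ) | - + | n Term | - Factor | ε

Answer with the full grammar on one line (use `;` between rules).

Expr -> ( | Atom ( ( | ( (; Term -> - | + Term n | Expr ); Factor -> ( - | -; Atom -> ) | - + | n Term | - Factor

Nullable nonterminals: {Atom}.
ε ∉ L(G), so no ε-production is kept.
Expand every rule over subsets of its nullable positions: Expr → Atom ( ( gives Atom ( ( | ( (.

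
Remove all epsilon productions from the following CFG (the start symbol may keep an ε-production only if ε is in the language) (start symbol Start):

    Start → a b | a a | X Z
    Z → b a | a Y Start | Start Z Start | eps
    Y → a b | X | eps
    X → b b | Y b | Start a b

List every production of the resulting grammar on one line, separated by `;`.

Start → a b | a a | X Z | X; Z → b a | a Y Start | a Start | Start Z Start | Start Start; Y → a b | X; X → b b | Y b | b | Start a b

Nullable nonterminals: {Y, Z}.
ε ∉ L(G), so no ε-production is kept.
For each production, add variants omitting each subset of nullable occurrences: Start → X Z gives X Z | X. Z → a Y Start gives a Y Start | a Start. Z → Start Z Start gives Start Z Start | Start Start. X → Y b gives Y b | b.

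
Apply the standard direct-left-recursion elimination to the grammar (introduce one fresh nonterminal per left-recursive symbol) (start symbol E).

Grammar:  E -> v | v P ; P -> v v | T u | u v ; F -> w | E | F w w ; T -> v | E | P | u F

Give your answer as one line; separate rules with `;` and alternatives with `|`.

E -> v | v P; P -> v v | T u | u v; F -> w F' | E F'; T -> v | E | P | u F; F' -> w w F' | ε

F is directly left-recursive.
For F: α = {w w}, β = {w, E}. Rewrite as F → β F' and F' → α F' | ε.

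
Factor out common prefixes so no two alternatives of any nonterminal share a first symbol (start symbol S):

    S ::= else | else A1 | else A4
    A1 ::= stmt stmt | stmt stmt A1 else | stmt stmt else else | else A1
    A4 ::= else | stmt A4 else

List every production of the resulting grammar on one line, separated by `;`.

S has alternatives sharing prefix 'else': factor to S → else S' with S' → ε | A1 | A4.
A1 has alternatives sharing prefix 'stmt stmt': factor to A1 → stmt stmt A1' with A1' → ε | A1 else | else else.

S ::= else S'; A1 ::= else A1 | stmt stmt A1'; A4 ::= else | stmt A4 else; S' ::= eps | A1 | A4; A1' ::= eps | A1 else | else else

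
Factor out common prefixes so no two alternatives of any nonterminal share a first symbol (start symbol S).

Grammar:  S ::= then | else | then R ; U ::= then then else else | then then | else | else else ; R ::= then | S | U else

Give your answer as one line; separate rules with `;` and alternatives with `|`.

S ::= else | then S'; U ::= then then U' | else U''; R ::= then | S | U else; S' ::= ε | R; U' ::= else else | ε; U'' ::= ε | else

S has alternatives sharing prefix 'then': factor to S → then S' with S' → ε | R.
U has alternatives sharing prefix 'then then': factor to U → then then U' with U' → else else | ε.
U has alternatives sharing prefix 'else': factor to U → else U'' with U'' → ε | else.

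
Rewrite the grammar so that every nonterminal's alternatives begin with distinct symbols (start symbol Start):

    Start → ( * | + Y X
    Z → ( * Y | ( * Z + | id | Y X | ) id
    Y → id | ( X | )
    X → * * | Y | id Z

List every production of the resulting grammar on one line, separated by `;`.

Start → ( * | + Y X; Z → id | Y X | ) id | ( * Z1; Y → id | ( X | ); X → * * | Y | id Z; Z1 → Y | Z +

Z has alternatives sharing prefix '( *': factor to Z → ( * Z1 with Z1 → Y | Z +.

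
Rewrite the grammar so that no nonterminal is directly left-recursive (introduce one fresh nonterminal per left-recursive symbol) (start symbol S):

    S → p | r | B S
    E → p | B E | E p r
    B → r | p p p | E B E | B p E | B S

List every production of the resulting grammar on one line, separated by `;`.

Directly left-recursive nonterminals: E, B.
For E: α = {p r}, β = {p, B E}. Rewrite as E → β E' and E' → α E' | ε.
For B: α = {p E, S}, β = {r, p p p, E B E}. Rewrite as B → β B' and B' → α B' | ε.

S → p | r | B S; E → p E' | B E E'; B → r B' | p p p B' | E B E B'; E' → p r E' | ε; B' → p E B' | S B' | ε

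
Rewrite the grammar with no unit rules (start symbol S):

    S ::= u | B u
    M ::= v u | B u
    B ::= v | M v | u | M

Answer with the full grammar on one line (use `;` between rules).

S ::= u | B u; M ::= v u | B u; B ::= v | M v | u | v u | B u

Unit pairs: B ⇒* {M}.
For each unit pair (A, B), copy every non-unit production of B to A, then drop all unit productions.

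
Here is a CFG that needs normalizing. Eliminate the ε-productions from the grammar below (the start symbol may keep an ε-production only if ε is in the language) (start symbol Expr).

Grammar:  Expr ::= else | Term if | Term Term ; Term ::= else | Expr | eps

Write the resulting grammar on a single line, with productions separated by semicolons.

The nullable symbols are {Expr, Term}.
ε ∈ L(G) since Expr is nullable, so keep Expr → ε.
For each production, add variants omitting each subset of nullable occurrences: Expr → Term if gives Term if | if. Expr → Term Term gives Term Term | Term.

Expr ::= else | Term if | if | Term Term | Term | eps; Term ::= else | Expr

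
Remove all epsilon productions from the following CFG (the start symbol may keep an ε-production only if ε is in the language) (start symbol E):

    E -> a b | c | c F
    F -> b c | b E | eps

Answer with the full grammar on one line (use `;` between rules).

E -> a b | c | c F; F -> b c | b E

The nullable symbols are {F}.
ε ∉ L(G), so no ε-production is kept.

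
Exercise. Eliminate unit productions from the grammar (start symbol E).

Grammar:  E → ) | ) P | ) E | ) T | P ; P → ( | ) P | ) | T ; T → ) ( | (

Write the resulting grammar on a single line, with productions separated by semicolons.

Unit pairs: E ⇒* {P, T}; P ⇒* {T}.
For every A with A ⇒* B via unit rules, add B's non-unit alternatives to A; then delete every rule of the form X → Y.

E → ) | ) P | ) E | ) T | ( | ) (; P → ( | ) P | ) | ) (; T → ) ( | (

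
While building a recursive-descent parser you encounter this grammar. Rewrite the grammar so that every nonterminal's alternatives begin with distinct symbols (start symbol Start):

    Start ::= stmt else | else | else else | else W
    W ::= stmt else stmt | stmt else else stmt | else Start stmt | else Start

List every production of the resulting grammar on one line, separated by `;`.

Start ::= stmt else | else Start1; W ::= stmt else W1 | else Start W2; Start1 ::= eps | else | W; W1 ::= stmt | else stmt; W2 ::= stmt | eps

Start has alternatives sharing prefix 'else': factor to Start → else Start1 with Start1 → ε | else | W.
W has alternatives sharing prefix 'stmt else': factor to W → stmt else W1 with W1 → stmt | else stmt.
W has alternatives sharing prefix 'else Start': factor to W → else Start W2 with W2 → stmt | ε.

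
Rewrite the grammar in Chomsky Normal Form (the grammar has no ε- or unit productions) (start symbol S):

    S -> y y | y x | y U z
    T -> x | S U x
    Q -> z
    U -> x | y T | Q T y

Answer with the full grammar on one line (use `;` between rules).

Introduce a nonterminal for each terminal appearing in a rule of length ≥ 2: X1 → y, X2 → x, X3 → z.
Binarize each right-hand side of length ≥ 3 by chaining fresh nonterminals (Y1, Y2, …): affected rules were S → X1 U X3; T → S U X2; U → Q T X1.

S -> X1 X1 | X1 X2 | X1 Y1; T -> x | S Y2; Q -> z; U -> x | X1 T | Q Y3; X1 -> y; X2 -> x; X3 -> z; Y1 -> U X3; Y2 -> U X2; Y3 -> T X1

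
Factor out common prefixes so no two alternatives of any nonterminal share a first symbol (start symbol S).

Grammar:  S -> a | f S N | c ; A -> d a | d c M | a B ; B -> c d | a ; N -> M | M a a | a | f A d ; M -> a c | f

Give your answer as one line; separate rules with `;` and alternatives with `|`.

A has alternatives sharing prefix 'd': factor to A → d A' with A' → a | c M.
N has alternatives sharing prefix 'M': factor to N → M N' with N' → ε | a a.

S -> a | f S N | c; A -> a B | d A'; B -> c d | a; N -> a | f A d | M N'; M -> a c | f; A' -> a | c M; N' -> epsilon | a a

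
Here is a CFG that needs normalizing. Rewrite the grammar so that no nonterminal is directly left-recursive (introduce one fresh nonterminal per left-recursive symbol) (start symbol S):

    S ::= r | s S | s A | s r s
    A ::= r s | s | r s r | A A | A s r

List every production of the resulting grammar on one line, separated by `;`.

A is directly left-recursive.
For A: α = {A, s r}, β = {r s, s, r s r}. Rewrite as A → β A' and A' → α A' | ε.

S ::= r | s S | s A | s r s; A ::= r s A' | s A' | r s r A'; A' ::= A A' | s r A' | ε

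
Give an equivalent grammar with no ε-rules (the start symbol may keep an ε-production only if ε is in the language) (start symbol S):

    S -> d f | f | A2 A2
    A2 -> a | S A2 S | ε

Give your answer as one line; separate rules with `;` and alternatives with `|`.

Nullable nonterminals: {A2, S}.
ε ∈ L(G) since S is nullable, so keep S → ε.
For each production, add variants omitting each subset of nullable occurrences: S → A2 A2 gives A2 A2 | A2. A2 → S A2 S gives S A2 S | S A2 | S S | S | A2 S.

S -> d f | f | A2 A2 | A2 | ε; A2 -> a | S A2 S | S A2 | S S | S | A2 S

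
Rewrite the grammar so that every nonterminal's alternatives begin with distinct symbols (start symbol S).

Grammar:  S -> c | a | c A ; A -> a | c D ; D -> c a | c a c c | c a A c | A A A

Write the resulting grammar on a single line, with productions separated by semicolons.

S -> a | c S'; A -> a | c D; D -> A A A | c a D'; S' -> ε | A; D' -> ε | c c | A c

S has alternatives sharing prefix 'c': factor to S → c S' with S' → ε | A.
D has alternatives sharing prefix 'c a': factor to D → c a D' with D' → ε | c c | A c.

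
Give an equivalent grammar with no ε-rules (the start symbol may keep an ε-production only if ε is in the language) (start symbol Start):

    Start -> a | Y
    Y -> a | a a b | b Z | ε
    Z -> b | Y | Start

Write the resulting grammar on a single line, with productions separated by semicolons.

Nullable set = {Start, Y, Z}.
ε ∈ L(G) since Start is nullable, so keep Start → ε.
Expand every rule over subsets of its nullable positions: Y → b Z gives b Z | b.

Start -> a | Y | ε; Y -> a | a a b | b Z | b; Z -> b | Y | Start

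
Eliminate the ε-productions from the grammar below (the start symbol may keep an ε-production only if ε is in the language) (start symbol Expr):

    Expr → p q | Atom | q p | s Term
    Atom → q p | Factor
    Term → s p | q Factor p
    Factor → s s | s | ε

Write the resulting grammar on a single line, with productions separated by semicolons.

Nullable set = {Atom, Expr, Factor}.
ε ∈ L(G) since Expr is nullable, so keep Expr → ε.
Add the nullable-subset variants: Term → q Factor p gives q Factor p | q p.

Expr → p q | Atom | q p | s Term | ε; Atom → q p | Factor; Term → s p | q Factor p | q p; Factor → s s | s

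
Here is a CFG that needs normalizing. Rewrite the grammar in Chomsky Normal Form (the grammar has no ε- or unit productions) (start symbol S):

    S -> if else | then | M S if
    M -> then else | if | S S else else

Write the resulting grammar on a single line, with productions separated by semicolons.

Introduce a nonterminal for each terminal appearing in a rule of length ≥ 2: X1 → if, X2 → else, X3 → then.
Binarize each right-hand side of length ≥ 3 by chaining fresh nonterminals (Y1, Y2, …): affected rules were S → M S X1; M → S S X2 X2.

S -> X1 X2 | then | M Y1; M -> X3 X2 | if | S Y2; X1 -> if; X2 -> else; X3 -> then; Y1 -> S X1; Y2 -> S Y3; Y3 -> X2 X2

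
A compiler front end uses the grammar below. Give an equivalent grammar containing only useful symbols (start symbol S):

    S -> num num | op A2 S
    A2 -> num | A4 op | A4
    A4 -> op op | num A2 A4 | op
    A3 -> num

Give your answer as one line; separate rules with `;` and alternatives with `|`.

S -> num num | op A2 S; A2 -> num | A4 op | A4; A4 -> op op | num A2 A4 | op

Generating nonterminals: {A2, A3, A4, S}.
Reachable from S after that: {A2, A4, S}.
Removed useless symbols: {A3} and every production mentioning them.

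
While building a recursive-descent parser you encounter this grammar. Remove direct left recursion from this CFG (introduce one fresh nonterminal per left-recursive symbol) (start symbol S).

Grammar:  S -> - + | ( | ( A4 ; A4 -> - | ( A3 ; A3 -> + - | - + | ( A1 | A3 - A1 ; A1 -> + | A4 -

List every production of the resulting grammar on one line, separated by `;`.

Left recursion appears on A3.
For A3: α = {- A1}, β = {+ -, - +, ( A1}. Rewrite as A3 → β A3' and A3' → α A3' | ε.

S -> - + | ( | ( A4; A4 -> - | ( A3; A3 -> + - A3' | - + A3' | ( A1 A3'; A1 -> + | A4 -; A3' -> - A1 A3' | ε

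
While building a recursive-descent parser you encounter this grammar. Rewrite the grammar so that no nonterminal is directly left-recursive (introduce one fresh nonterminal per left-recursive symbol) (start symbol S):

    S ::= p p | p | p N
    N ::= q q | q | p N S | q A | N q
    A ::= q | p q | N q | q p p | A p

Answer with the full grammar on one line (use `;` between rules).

N, A are directly left-recursive.
For N: α = {q}, β = {q q, q, p N S, q A}. Rewrite as N → β N' and N' → α N' | ε.
For A: α = {p}, β = {q, p q, N q, q p p}. Rewrite as A → β A' and A' → α A' | ε.

S ::= p p | p | p N; N ::= q q N' | q N' | p N S N' | q A N'; A ::= q A' | p q A' | N q A' | q p p A'; N' ::= q N' | ε; A' ::= p A' | ε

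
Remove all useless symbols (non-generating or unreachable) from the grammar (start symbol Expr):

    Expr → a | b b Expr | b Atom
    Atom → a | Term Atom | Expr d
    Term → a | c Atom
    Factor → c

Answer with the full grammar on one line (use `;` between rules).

Expr → a | b b Expr | b Atom; Atom → a | Term Atom | Expr d; Term → a | c Atom

Generating nonterminals: {Atom, Expr, Factor, Term}.
Reachable from Expr after that: {Atom, Expr, Term}.
Removed useless symbols: {Factor} and every production mentioning them.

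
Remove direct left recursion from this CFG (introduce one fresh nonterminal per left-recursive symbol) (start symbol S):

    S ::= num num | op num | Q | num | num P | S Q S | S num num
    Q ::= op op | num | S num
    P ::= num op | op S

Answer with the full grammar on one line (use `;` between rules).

S ::= num num S' | op num S' | Q S' | num S' | num P S'; Q ::= op op | num | S num; P ::= num op | op S; S' ::= Q S S' | num num S' | ε

S is directly left-recursive.
For S: α = {Q S, num num}, β = {num num, op num, Q, num, num P}. Rewrite as S → β S' and S' → α S' | ε.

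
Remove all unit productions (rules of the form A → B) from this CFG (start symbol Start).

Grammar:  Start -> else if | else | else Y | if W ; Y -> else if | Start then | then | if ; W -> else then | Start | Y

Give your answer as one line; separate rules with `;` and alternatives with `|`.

Start -> else if | else | else Y | if W; Y -> else if | Start then | then | if; W -> else if | else | else Y | if W | Start then | then | if | else then

Unit pairs: W ⇒* {Start, Y}.
Replace each nonterminal's rules with the union of the non-unit rules of every nonterminal it unit-derives.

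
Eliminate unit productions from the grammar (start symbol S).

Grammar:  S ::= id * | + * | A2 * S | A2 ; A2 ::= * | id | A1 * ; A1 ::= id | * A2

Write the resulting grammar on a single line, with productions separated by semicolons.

S ::= * | id | A1 * | id * | + * | A2 * S; A2 ::= * | id | A1 *; A1 ::= id | * A2

Unit pairs: S ⇒* {A2}.
For each unit pair (A, B), copy every non-unit production of B to A, then drop all unit productions.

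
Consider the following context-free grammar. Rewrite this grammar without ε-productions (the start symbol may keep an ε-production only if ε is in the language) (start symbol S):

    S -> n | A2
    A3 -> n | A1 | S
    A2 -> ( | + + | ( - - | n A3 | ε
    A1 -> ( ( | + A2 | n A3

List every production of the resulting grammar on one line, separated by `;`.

Nullable nonterminals: {A2, A3, S}.
ε ∈ L(G) since S is nullable, so keep S → ε.
Expand every rule over subsets of its nullable positions: A2 → n A3 gives n A3 | n. A1 → + A2 gives + A2 | +. A1 → n A3 gives n A3 | n.

S -> n | A2 | ε; A3 -> n | A1 | S; A2 -> ( | + + | ( - - | n A3 | n; A1 -> ( ( | + A2 | + | n A3 | n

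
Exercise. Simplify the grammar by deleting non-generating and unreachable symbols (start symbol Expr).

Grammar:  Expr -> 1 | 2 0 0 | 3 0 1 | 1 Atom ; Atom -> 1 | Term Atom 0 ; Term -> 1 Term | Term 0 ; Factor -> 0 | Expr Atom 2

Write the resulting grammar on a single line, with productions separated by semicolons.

Expr -> 1 | 2 0 0 | 3 0 1 | 1 Atom; Atom -> 1

Generating nonterminals: {Atom, Expr, Factor}.
Reachable from Expr after that: {Atom, Expr}.
Removed useless symbols: {Factor, Term} and every production mentioning them.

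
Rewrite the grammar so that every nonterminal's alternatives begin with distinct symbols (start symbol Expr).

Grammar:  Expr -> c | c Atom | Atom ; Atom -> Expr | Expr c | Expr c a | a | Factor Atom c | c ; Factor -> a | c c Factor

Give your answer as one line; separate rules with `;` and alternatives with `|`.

Expr has alternatives sharing prefix 'c': factor to Expr → c Expr1 with Expr1 → ε | Atom.
Atom has alternatives sharing prefix 'Expr': factor to Atom → Expr Atom1 with Atom1 → ε | c | c a.
Atom1 has alternatives sharing prefix 'c': factor to Atom1 → c Atom11 with Atom11 → ε | a.

Expr -> Atom | c Expr1; Atom -> a | Factor Atom c | c | Expr Atom1; Factor -> a | c c Factor; Expr1 -> ε | Atom; Atom1 -> ε | c Atom11; Atom11 -> ε | a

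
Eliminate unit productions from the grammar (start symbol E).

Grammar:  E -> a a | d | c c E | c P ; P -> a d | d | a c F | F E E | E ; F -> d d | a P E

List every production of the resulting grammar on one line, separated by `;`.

E -> a a | d | c c E | c P; P -> a a | d | c c E | c P | a d | a c F | F E E; F -> d d | a P E

Unit pairs: P ⇒* {E}.
For every A with A ⇒* B via unit rules, add B's non-unit alternatives to A; then delete every rule of the form X → Y.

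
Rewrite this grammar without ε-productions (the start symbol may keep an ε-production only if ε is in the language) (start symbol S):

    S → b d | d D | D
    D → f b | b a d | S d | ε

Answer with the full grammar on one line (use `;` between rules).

S → b d | d D | d | D | ε; D → f b | b a d | S d | d

Nullable nonterminals: {D, S}.
ε ∈ L(G) since S is nullable, so keep S → ε.
Add the nullable-subset variants: S → d D gives d D | d. D → S d gives S d | d.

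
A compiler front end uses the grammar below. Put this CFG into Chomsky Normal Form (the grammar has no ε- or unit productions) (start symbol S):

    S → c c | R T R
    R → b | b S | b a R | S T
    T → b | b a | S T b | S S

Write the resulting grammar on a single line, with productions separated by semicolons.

Introduce a nonterminal for each terminal appearing in a rule of length ≥ 2: X1 → c, X2 → b, X3 → a.
Binarize each right-hand side of length ≥ 3 by chaining fresh nonterminals (Y1, Y2, …): affected rules were S → R T R; R → X2 X3 R; T → S T X2.

S → X1 X1 | R Y1; R → b | X2 S | X2 Y2 | S T; T → b | X2 X3 | S Y3 | S S; X1 → c; X2 → b; X3 → a; Y1 → T R; Y2 → X3 R; Y3 → T X2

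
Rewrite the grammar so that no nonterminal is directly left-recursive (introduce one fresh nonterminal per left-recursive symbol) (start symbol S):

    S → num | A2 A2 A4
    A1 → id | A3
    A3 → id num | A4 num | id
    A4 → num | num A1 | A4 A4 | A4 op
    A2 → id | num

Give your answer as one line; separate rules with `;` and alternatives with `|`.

S → num | A2 A2 A4; A1 → id | A3; A3 → id num | A4 num | id; A4 → num A4' | num A1 A4'; A2 → id | num; A4' → A4 A4' | op A4' | ε

Directly left-recursive nonterminal: A4.
For A4: α = {A4, op}, β = {num, num A1}. Rewrite as A4 → β A4' and A4' → α A4' | ε.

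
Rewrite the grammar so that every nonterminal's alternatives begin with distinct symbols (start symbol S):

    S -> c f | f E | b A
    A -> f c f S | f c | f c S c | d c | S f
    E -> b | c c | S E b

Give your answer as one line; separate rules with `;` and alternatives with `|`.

S -> c f | f E | b A; A -> d c | S f | f c A'; E -> b | c c | S E b; A' -> f S | ε | S c

A has alternatives sharing prefix 'f c': factor to A → f c A' with A' → f S | ε | S c.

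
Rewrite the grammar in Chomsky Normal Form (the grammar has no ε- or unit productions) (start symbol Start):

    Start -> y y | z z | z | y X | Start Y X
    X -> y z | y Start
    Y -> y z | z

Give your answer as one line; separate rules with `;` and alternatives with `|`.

Introduce a nonterminal for each terminal appearing in a rule of length ≥ 2: X1 → y, X2 → z.
Binarize each right-hand side of length ≥ 3 by chaining fresh nonterminals (Y1, Y2, …): affected rules were Start → Start Y X.

Start -> X1 X1 | X2 X2 | z | X1 X | Start Y1; X -> X1 X2 | X1 Start; Y -> X1 X2 | z; X1 -> y; X2 -> z; Y1 -> Y X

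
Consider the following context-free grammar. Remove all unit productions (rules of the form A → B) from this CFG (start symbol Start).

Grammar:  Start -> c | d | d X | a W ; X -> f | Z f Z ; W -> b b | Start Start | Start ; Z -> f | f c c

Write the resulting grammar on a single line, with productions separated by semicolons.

Unit pairs: W ⇒* {Start}.
For each unit pair (A, B), copy every non-unit production of B to A, then drop all unit productions.

Start -> c | d | d X | a W; X -> f | Z f Z; W -> c | d | d X | a W | b b | Start Start; Z -> f | f c c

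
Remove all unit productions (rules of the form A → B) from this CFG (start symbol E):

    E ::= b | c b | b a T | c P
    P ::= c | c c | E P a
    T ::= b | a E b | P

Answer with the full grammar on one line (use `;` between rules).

Unit pairs: T ⇒* {P}.
For every A with A ⇒* B via unit rules, add B's non-unit alternatives to A; then delete every rule of the form X → Y.

E ::= b | c b | b a T | c P; P ::= c | c c | E P a; T ::= c | c c | E P a | b | a E b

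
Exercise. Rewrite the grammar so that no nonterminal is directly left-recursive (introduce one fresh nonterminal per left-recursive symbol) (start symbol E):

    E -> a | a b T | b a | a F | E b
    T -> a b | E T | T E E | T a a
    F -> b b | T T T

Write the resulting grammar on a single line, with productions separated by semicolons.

E -> a E' | a b T E' | b a E' | a F E'; T -> a b T' | E T T'; F -> b b | T T T; E' -> b E' | ε; T' -> E E T' | a a T' | ε

Left recursion appears on E, T.
For E: α = {b}, β = {a, a b T, b a, a F}. Rewrite as E → β E' and E' → α E' | ε.
For T: α = {E E, a a}, β = {a b, E T}. Rewrite as T → β T' and T' → α T' | ε.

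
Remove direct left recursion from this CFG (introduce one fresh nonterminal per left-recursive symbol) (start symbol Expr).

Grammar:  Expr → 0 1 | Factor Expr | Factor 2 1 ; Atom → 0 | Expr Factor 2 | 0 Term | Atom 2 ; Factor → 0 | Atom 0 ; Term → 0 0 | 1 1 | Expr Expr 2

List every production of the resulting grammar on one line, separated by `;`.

Atom is directly left-recursive.
For Atom: α = {2}, β = {0, Expr Factor 2, 0 Term}. Rewrite as Atom → β Atom1 and Atom1 → α Atom1 | ε.

Expr → 0 1 | Factor Expr | Factor 2 1; Atom → 0 Atom1 | Expr Factor 2 Atom1 | 0 Term Atom1; Factor → 0 | Atom 0; Term → 0 0 | 1 1 | Expr Expr 2; Atom1 → 2 Atom1 | ε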